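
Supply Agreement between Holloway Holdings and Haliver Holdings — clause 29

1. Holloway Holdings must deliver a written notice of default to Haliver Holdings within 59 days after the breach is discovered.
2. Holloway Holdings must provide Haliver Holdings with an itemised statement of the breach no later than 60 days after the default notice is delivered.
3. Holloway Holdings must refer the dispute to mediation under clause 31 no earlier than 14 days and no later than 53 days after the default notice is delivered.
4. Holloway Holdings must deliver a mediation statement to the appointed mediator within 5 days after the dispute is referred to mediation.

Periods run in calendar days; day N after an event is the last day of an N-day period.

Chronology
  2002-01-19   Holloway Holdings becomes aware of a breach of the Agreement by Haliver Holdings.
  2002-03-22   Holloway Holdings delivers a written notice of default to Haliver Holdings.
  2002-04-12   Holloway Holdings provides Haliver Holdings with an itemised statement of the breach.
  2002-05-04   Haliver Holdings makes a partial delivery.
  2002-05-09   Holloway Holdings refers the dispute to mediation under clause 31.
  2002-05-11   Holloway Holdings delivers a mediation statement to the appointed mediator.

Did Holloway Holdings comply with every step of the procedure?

No

Step 1 — counting 59 days from 2002-01-19 (when the breach is discovered) gives a deadline of 2002-03-19; 2002-03-22 misses that deadline by 3 days.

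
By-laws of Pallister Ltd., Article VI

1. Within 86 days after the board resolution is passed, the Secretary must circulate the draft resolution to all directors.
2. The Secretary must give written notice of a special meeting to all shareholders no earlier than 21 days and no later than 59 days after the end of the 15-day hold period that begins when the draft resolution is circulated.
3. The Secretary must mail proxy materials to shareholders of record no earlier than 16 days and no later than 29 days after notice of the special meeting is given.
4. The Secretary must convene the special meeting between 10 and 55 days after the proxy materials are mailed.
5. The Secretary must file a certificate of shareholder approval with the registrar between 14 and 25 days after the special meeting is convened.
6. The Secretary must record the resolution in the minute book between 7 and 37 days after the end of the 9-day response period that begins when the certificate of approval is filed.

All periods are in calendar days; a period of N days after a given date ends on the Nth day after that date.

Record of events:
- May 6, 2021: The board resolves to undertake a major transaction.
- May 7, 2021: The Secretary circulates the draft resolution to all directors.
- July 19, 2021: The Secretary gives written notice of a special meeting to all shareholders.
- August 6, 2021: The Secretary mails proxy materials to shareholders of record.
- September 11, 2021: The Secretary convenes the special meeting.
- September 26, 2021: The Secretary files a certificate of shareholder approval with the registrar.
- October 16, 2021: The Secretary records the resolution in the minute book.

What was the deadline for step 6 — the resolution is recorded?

November 11, 2021

The certificate of approval is filed on September 26, 2021; the 9-day response period therefore ends October 5, 2021, and step 6 runs from that date. The window is 7–37 days after October 5, 2021; it closes on November 11, 2021.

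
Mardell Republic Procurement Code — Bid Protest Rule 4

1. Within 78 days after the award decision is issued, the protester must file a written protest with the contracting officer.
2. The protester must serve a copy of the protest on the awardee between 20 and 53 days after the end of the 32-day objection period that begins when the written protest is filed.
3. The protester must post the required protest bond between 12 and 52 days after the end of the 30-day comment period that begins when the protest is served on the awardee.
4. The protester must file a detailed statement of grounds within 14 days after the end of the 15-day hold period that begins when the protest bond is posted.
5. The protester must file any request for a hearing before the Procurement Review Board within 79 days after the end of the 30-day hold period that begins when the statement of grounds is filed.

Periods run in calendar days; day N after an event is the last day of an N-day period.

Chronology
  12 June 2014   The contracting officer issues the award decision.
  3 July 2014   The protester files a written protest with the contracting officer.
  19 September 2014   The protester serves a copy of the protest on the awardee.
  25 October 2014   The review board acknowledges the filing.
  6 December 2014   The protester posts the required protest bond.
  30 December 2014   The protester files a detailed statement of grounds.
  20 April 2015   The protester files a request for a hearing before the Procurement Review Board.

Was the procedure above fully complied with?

Step 1 — counting 78 days from 12 June 2014 (when the award decision is issued) gives a deadline of 29 August 2014; done 3 July 2014 — timely.
Step 2 — 20 and 53 days from 4 August 2014 (end of the 32-day objection period, which began when the written protest is filed on 3 July 2014) are 24 August 2014 and 26 September 2014 respectively; done 19 September 2014, which is between those dates.
Step 3 — 12 and 52 days from 19 October 2014 (end of the 30-day comment period, which began when the protest is served on the awardee on 19 September 2014) are 31 October 2014 and 10 December 2014 respectively; done 6 December 2014 — within the window.
Step 4 — counting 14 days from 21 December 2014 (end of the 15-day hold period, which began when the protest bond is posted on 6 December 2014) gives a deadline of 4 January 2015; 30 December 2014 is within that limit.
Step 5 — counting 79 days from 29 January 2015 (end of the 30-day hold period, which began when the statement of grounds is filed on 30 December 2014) gives a deadline of 18 April 2015; 20 April 2015 misses that deadline by 2 days.
No need to go further; step 5 was not satisfied.

No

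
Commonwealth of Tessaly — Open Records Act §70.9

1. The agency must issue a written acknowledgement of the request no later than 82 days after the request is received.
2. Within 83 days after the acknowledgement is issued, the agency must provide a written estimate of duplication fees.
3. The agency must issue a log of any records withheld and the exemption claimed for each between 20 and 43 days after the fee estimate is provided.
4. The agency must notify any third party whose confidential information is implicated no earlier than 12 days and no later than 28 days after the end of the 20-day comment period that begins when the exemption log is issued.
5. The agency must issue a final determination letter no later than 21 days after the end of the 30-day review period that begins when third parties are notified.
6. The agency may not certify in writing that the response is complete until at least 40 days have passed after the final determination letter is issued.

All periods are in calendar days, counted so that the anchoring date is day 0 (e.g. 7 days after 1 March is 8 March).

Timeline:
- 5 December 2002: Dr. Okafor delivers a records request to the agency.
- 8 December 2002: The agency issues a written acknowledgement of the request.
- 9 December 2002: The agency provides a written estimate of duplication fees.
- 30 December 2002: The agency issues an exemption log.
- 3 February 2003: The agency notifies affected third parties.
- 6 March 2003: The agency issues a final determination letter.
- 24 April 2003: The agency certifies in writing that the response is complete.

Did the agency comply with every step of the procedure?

(1) due by 5 December 2002 + 82 days = 25 February 2003; completed 8 December 2002, before the deadline.
(2) due by 8 December 2002 + 83 days = 1 March 2003; done 9 December 2002 — timely.
(3) the permitted window runs from 9 December 2002 + 20 = 29 December 2002 to 9 December 2002 + 43 = 21 January 2003; done 30 December 2002 — within the window.
(4) the permitted window runs from 19 January 2003 + 12 = 31 January 2003 to 19 January 2003 + 28 = 16 February 2003; done 3 February 2003, which is between those dates.
(5) due by 5 March 2003 + 21 days = 26 March 2003; done 6 March 2003 — timely.
(6) permitted from 6 March 2003 + 40 days = 15 April 2003 onward; done 24 April 2003 — permitted.

Yes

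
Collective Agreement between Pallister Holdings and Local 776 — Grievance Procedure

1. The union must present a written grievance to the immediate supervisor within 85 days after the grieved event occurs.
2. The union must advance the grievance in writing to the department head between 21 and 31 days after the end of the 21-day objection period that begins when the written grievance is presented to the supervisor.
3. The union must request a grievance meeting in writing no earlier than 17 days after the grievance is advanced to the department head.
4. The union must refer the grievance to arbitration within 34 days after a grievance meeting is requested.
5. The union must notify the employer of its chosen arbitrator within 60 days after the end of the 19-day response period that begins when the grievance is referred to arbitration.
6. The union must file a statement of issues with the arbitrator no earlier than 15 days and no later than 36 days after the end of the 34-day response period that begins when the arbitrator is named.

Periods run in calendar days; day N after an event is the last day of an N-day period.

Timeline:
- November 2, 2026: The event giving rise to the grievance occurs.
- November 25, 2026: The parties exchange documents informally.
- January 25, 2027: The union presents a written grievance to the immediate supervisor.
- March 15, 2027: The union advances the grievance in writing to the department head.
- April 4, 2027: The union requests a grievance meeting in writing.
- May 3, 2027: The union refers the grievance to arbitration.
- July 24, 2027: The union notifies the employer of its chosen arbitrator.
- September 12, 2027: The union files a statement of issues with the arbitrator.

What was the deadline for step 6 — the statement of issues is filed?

October 2, 2027

The arbitrator is named on July 24, 2027; the 34-day response period therefore ends August 27, 2027, and step 6 runs from that date. The window is 15–36 days after August 27, 2027; it closes on October 2, 2027.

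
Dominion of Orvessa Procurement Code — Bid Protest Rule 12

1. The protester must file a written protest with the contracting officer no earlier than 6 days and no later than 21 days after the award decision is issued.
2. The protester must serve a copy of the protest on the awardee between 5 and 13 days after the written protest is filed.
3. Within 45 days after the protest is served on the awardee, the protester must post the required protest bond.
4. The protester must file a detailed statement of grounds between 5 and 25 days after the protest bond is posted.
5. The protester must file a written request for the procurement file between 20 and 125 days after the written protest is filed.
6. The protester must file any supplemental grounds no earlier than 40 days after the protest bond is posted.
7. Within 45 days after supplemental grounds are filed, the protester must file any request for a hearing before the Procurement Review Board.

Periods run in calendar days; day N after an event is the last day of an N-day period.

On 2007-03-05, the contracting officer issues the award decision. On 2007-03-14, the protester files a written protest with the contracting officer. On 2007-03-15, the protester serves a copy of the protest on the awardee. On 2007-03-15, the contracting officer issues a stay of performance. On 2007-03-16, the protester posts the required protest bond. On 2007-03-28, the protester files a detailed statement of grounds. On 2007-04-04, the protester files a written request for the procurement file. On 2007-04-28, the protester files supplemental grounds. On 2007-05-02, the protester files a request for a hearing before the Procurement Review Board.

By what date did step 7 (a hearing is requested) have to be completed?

Step 7 runs from 2007-04-28, when supplemental grounds are filed. 45 days after 2007-04-28 is 2007-06-12.

2007-06-12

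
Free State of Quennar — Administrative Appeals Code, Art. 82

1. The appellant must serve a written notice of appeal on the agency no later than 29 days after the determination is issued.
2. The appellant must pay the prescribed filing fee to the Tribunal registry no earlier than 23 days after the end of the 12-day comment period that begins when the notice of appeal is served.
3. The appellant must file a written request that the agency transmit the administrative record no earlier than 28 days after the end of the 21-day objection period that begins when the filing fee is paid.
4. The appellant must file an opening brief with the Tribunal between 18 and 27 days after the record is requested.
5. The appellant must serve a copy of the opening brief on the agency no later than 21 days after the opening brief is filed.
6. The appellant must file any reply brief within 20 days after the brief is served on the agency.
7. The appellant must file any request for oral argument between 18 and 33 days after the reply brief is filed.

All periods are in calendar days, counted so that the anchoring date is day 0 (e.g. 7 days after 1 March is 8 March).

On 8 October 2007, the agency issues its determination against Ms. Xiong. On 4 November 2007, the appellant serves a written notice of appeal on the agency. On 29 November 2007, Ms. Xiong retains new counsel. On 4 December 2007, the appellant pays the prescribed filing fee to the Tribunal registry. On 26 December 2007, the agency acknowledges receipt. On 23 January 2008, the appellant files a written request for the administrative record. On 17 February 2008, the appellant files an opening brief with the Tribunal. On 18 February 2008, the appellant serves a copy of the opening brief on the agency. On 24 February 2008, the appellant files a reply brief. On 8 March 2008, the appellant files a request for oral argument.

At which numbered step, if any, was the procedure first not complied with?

(1) due by 8 October 2007 + 29 days = 6 November 2007; done 4 November 2007 — timely.
(2) permitted from 16 November 2007 + 23 days = 9 December 2007 onward; 4 December 2007 is 5 days before the earliest permitted date.

Step 2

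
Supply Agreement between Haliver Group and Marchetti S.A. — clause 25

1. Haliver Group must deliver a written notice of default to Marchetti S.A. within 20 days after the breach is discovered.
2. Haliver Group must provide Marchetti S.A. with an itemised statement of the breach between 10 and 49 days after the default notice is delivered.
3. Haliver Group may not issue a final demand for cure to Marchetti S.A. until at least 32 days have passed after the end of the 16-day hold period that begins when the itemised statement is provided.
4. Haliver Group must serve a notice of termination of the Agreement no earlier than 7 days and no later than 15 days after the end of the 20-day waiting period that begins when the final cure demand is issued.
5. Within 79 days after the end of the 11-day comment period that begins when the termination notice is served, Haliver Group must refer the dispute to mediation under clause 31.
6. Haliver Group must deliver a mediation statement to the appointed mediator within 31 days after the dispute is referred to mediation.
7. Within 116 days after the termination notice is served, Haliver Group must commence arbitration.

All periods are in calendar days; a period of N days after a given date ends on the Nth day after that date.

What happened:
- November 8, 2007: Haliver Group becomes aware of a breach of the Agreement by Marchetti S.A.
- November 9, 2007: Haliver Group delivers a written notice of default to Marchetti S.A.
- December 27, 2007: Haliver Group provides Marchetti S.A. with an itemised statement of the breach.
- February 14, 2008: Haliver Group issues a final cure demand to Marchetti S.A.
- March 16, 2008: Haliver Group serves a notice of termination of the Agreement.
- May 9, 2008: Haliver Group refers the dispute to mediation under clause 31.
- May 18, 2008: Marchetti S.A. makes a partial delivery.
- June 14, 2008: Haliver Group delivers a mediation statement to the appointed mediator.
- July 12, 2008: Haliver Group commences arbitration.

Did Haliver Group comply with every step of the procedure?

No

(1) due by November 8, 2007 + 20 days = November 28, 2007; November 9, 2007 is within that limit.
(2) the permitted window runs from November 9, 2007 + 10 = November 19, 2007 to November 9, 2007 + 49 = December 28, 2007; done December 27, 2007 — within the window.
(3) permitted from January 12, 2008 + 32 days = February 13, 2008 onward; done February 14, 2008, after the minimum wait.
(4) the permitted window runs from March 5, 2008 + 7 = March 12, 2008 to March 5, 2008 + 15 = March 20, 2008; March 16, 2008 falls inside that range.
(5) due by March 27, 2008 + 79 days = June 14, 2008; May 9, 2008 is within that limit.
(6) due by May 9, 2008 + 31 days = June 9, 2008; done June 14, 2008 — 5 days late.
The analysis stops there.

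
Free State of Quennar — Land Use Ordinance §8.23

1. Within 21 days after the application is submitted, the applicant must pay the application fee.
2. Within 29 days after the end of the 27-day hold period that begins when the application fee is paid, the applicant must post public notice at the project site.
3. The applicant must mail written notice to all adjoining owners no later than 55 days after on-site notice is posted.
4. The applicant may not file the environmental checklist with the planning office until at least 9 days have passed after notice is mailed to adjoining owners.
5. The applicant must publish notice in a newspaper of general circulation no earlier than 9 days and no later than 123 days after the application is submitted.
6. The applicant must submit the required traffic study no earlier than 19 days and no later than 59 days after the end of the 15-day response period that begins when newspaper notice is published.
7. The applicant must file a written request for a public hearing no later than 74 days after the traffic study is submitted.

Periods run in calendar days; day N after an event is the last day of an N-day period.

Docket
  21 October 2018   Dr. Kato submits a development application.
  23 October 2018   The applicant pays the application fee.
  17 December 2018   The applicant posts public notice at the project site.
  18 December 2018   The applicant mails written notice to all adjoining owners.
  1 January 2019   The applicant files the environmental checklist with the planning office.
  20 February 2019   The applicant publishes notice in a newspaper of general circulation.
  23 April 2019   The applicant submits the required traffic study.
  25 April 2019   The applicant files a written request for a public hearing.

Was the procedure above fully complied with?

Yes

(1) due by 21 October 2018 + 21 days = 11 November 2018; completed 23 October 2018, before the deadline.
(2) due by 19 November 2018 + 29 days = 18 December 2018; completed 17 December 2018, before the deadline.
(3) due by 17 December 2018 + 55 days = 10 February 2019; completed 18 December 2018, before the deadline.
(4) permitted from 18 December 2018 + 9 days = 27 December 2018 onward; done 1 January 2019, after the minimum wait.
(5) the permitted window runs from 21 October 2018 + 9 = 30 October 2018 to 21 October 2018 + 123 = 21 February 2019; done 20 February 2019, which is between those dates.
(6) the permitted window runs from 7 March 2019 + 19 = 26 March 2019 to 7 March 2019 + 59 = 5 May 2019; 23 April 2019 falls inside that range.
(7) due by 23 April 2019 + 74 days = 6 July 2019; done 25 April 2019 — timely.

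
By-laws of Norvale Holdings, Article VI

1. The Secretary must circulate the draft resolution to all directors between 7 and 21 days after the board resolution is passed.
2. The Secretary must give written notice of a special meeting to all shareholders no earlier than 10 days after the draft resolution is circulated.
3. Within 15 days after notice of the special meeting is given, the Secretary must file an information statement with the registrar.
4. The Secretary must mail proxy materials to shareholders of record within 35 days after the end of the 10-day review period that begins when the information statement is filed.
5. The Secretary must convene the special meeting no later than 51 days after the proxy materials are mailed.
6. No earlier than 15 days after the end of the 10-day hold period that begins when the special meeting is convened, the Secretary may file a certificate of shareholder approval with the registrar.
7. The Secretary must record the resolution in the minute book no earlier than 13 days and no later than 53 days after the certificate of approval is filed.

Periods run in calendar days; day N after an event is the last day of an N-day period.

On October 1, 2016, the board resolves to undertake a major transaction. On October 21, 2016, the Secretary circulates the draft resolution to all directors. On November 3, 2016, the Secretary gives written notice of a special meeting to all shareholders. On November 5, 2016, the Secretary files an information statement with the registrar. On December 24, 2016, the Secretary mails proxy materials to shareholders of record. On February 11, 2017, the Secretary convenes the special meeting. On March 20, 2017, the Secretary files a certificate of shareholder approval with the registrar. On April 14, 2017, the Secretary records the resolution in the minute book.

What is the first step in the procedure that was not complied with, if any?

Step 1: the window is 7–21 days after October 1, 2016 (when the board resolution is passed), so October 8, 2016 through October 22, 2016; done October 21, 2016 — within the window.
Step 2: the earliest permitted date is 10 days after October 21, 2016 (when the draft resolution is circulated), i.e. October 31, 2016; done November 3, 2016 — permitted.
Step 3: 15 days after November 3, 2016 (when notice of the special meeting is given) is November 18, 2016; November 5, 2016 is within that limit.
Step 4: 35 days after November 15, 2016 (end of the 10-day review period, which began when the information statement is filed on November 5, 2016) is December 20, 2016; not done until December 24, 2016, 4 days after the deadline.
The procedure was therefore not followed at step 4.

Step 4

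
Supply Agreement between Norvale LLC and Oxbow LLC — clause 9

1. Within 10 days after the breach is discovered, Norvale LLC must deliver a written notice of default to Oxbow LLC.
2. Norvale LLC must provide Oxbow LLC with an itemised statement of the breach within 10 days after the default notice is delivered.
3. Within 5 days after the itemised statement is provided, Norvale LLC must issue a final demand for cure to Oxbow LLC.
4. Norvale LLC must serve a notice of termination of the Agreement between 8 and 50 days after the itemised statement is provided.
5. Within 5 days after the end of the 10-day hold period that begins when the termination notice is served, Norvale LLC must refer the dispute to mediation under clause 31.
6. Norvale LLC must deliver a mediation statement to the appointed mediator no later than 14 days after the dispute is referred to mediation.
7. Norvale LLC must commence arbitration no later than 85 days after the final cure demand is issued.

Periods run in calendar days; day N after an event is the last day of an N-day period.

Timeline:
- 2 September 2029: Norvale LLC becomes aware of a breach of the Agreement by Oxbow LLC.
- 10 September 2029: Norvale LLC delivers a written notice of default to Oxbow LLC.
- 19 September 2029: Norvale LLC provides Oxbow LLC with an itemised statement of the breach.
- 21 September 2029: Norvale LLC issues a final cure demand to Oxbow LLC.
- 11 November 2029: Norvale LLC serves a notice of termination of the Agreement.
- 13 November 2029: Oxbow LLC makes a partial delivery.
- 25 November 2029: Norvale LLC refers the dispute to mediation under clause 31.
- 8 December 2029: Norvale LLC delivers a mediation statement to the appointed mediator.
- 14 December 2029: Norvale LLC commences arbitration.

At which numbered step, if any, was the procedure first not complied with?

(1) due by 2 September 2029 + 10 days = 12 September 2029; done 10 September 2029 — timely.
(2) due by 10 September 2029 + 10 days = 20 September 2029; done 19 September 2029 — timely.
(3) due by 19 September 2029 + 5 days = 24 September 2029; completed 21 September 2029, before the deadline.
(4) the permitted window runs from 19 September 2029 + 8 = 27 September 2029 to 19 September 2029 + 50 = 8 November 2029; 11 November 2029 is 3 days past the end of the window.

Step 4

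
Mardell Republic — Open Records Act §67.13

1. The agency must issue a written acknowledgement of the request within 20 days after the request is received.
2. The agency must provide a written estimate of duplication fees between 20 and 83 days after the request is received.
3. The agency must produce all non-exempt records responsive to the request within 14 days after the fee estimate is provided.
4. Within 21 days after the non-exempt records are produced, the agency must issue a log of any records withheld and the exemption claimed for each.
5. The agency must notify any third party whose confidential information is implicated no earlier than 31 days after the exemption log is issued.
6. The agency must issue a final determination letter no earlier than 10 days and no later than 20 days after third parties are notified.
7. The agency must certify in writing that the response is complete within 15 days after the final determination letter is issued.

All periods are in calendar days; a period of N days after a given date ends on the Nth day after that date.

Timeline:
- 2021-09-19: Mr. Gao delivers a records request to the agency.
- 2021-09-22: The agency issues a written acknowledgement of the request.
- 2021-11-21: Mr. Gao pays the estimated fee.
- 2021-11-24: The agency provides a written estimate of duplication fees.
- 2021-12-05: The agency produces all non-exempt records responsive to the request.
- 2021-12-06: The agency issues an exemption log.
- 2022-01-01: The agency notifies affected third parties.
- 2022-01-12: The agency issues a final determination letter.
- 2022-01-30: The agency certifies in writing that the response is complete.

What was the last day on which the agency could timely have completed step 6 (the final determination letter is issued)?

2022-01-21

Step 6 runs from 2022-01-01, when third parties are notified. The window is 10–20 days after 2022-01-01; it closes on 2022-01-21.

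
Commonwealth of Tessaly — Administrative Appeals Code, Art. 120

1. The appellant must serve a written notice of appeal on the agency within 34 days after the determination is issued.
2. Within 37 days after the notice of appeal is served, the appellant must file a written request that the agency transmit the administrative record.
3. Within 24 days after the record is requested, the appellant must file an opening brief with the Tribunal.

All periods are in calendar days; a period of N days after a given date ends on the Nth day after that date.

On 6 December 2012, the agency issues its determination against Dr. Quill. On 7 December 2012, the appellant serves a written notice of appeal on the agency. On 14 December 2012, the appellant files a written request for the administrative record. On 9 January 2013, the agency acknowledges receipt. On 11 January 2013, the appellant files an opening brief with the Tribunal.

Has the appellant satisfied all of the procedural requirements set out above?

No

Step 1 — counting 34 days from 6 December 2012 (when the determination is issued) gives a deadline of 9 January 2013; 7 December 2012 is within that limit.
Step 2 — counting 37 days from 7 December 2012 (when the notice of appeal is served) gives a deadline of 13 January 2013; done 14 December 2012 — timely.
Step 3 — counting 24 days from 14 December 2012 (when the record is requested) gives a deadline of 7 January 2013; done 11 January 2013 — 4 days late.
The procedure was therefore not followed at step 3.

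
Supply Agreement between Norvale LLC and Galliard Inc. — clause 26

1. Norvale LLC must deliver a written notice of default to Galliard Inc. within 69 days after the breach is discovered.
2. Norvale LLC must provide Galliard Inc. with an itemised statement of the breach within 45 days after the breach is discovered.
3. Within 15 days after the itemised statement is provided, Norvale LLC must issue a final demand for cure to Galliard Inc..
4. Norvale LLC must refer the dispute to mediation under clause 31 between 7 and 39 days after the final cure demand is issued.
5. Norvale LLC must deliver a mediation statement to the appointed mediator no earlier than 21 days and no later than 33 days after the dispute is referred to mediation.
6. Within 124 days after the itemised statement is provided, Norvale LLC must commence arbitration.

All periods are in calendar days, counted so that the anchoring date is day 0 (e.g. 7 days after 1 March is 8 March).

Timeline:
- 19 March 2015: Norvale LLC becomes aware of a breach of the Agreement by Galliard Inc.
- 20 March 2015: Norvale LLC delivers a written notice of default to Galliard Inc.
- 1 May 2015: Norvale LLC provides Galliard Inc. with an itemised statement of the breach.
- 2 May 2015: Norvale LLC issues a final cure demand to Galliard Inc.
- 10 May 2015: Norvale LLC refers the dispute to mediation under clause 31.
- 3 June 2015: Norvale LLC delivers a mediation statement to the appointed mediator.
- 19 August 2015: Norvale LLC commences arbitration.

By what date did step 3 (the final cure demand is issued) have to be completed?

16 May 2015

Step 3 runs from 1 May 2015, when the itemised statement is provided. 15 days after 1 May 2015 is 16 May 2015.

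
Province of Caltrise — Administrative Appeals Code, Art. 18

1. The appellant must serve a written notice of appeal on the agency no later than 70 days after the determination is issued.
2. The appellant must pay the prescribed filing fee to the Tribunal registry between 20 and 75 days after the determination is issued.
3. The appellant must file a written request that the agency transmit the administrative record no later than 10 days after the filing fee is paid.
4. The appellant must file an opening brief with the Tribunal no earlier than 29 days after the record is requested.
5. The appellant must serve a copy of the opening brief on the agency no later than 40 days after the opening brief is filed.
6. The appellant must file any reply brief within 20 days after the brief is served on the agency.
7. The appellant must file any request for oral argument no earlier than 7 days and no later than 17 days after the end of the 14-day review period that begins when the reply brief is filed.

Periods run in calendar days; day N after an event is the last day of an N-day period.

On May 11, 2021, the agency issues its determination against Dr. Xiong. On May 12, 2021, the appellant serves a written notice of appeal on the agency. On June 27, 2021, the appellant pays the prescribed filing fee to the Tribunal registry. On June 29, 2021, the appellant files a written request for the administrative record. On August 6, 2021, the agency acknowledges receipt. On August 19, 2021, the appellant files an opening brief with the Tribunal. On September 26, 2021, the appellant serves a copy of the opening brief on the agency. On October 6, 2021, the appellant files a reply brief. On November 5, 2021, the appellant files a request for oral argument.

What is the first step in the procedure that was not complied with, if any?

(1) due by May 11, 2021 + 70 days = July 20, 2021; completed May 12, 2021, before the deadline.
(2) the permitted window runs from May 11, 2021 + 20 = May 31, 2021 to May 11, 2021 + 75 = July 25, 2021; June 27, 2021 falls inside that range.
(3) due by June 27, 2021 + 10 days = July 7, 2021; June 29, 2021 is within that limit.
(4) permitted from June 29, 2021 + 29 days = July 28, 2021 onward; done August 19, 2021, after the minimum wait.
(5) due by August 19, 2021 + 40 days = September 28, 2021; done September 26, 2021 — timely.
(6) due by September 26, 2021 + 20 days = October 16, 2021; completed October 6, 2021, before the deadline.
(7) the permitted window runs from October 20, 2021 + 7 = October 27, 2021 to October 20, 2021 + 17 = November 6, 2021; done November 5, 2021 — within the window.

None — every step was satisfied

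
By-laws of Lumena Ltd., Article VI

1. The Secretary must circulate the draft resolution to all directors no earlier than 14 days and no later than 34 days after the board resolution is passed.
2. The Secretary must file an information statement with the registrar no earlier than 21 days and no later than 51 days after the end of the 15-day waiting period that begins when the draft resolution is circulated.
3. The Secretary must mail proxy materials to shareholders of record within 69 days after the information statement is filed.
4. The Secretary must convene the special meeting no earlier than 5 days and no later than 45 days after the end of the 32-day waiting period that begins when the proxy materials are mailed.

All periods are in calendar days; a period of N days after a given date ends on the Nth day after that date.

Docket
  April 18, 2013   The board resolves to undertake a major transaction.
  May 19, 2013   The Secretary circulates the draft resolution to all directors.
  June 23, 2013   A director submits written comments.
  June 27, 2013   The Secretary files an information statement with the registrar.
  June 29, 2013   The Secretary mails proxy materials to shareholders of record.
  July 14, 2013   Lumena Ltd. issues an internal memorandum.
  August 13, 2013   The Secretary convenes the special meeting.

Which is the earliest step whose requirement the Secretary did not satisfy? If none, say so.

None — every step was satisfied

Step 1 — 14 and 34 days from April 18, 2013 (when the board resolution is passed) are May 2, 2013 and May 22, 2013 respectively; done May 19, 2013 — within the window.
Step 2 — 21 and 51 days from June 3, 2013 (end of the 15-day waiting period, which began when the draft resolution is circulated on May 19, 2013) are June 24, 2013 and July 24, 2013 respectively; June 27, 2013 falls inside that range.
Step 3 — counting 69 days from June 27, 2013 (when the information statement is filed) gives a deadline of September 4, 2013; completed June 29, 2013, before the deadline.
Step 4 — 5 and 45 days from July 31, 2013 (end of the 32-day waiting period, which began when the proxy materials are mailed on June 29, 2013) are August 5, 2013 and September 14, 2013 respectively; done August 13, 2013 — within the window.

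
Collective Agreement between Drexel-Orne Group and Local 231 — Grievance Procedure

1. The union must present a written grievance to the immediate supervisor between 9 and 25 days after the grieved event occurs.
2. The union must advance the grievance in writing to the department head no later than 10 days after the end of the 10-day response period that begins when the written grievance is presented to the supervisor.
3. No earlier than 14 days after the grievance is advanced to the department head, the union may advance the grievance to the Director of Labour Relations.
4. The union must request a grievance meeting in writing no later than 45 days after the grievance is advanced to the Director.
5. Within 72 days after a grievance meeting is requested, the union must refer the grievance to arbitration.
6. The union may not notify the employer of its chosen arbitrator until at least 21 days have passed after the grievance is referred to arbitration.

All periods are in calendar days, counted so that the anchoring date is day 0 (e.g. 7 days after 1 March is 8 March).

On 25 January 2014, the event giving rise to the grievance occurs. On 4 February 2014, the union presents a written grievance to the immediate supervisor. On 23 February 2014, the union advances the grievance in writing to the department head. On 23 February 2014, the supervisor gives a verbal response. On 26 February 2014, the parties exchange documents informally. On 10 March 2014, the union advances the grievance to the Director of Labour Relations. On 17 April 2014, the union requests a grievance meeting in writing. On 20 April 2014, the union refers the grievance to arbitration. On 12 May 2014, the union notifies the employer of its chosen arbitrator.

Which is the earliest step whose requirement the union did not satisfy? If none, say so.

Step 1 — 9 and 25 days from 25 January 2014 (when the grieved event occurs) are 3 February 2014 and 19 February 2014 respectively; done 4 February 2014 — within the window.
Step 2 — counting 10 days from 14 February 2014 (end of the 10-day response period, which began when the written grievance is presented to the supervisor on 4 February 2014) gives a deadline of 24 February 2014; done 23 February 2014 — timely.
Step 3 — must wait 14 days from 23 February 2014 (when the grievance is advanced to the department head), so not before 9 March 2014; done 10 March 2014, after the minimum wait.
Step 4 — counting 45 days from 10 March 2014 (when the grievance is advanced to the Director) gives a deadline of 24 April 2014; 17 April 2014 is within that limit.
Step 5 — counting 72 days from 17 April 2014 (when a grievance meeting is requested) gives a deadline of 28 June 2014; 20 April 2014 is within that limit.
Step 6 — must wait 21 days from 20 April 2014 (when the grievance is referred to arbitration), so not before 11 May 2014; done 12 May 2014, after the minimum wait.

None — every step was satisfied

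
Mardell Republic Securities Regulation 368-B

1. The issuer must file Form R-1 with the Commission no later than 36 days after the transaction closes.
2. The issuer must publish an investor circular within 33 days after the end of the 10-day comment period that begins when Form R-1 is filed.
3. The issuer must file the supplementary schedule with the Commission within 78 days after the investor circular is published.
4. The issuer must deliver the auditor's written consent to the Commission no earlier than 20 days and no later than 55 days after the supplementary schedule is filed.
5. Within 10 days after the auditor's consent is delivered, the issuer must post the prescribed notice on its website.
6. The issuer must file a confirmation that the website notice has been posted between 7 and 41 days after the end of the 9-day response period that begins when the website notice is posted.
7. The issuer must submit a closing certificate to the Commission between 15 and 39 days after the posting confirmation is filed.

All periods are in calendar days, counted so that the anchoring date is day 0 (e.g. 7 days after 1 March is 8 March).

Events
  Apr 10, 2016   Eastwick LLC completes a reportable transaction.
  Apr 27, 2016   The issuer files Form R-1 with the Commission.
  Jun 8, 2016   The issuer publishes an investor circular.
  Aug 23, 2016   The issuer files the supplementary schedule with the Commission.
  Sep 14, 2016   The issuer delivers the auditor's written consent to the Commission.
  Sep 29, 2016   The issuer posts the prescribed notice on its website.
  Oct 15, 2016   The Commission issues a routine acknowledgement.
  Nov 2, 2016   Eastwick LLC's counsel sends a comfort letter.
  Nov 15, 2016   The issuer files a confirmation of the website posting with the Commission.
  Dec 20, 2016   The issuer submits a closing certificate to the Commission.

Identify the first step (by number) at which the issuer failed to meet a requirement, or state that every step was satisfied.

Step 5

Step 1: 36 days after Apr 10, 2016 (when the transaction closes) is May 16, 2016; Apr 27, 2016 is within that limit.
Step 2: 33 days after May 7, 2016 (end of the 10-day comment period, which began when Form R-1 is filed on Apr 27, 2016) is Jun 9, 2016; done Jun 8, 2016 — timely.
Step 3: 78 days after Jun 8, 2016 (when the investor circular is published) is Aug 25, 2016; Aug 23, 2016 is within that limit.
Step 4: the window is 20–55 days after Aug 23, 2016 (when the supplementary schedule is filed), so Sep 12, 2016 through Oct 17, 2016; done Sep 14, 2016 — within the window.
Step 5: 10 days after Sep 14, 2016 (when the auditor's consent is delivered) is Sep 24, 2016; Sep 29, 2016 misses that deadline by 5 days.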